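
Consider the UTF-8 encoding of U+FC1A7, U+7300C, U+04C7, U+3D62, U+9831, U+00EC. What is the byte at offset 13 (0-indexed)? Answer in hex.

0xE9

U+FC1A7 → 4-byte form F3 BC 86 A7 at offsets 0–3.
U+7300C → 4-byte form F1 B3 80 8C at offsets 4–7.
U+04C7 → 2-byte form D3 87 at offsets 8–9.
U+3D62 → 3-byte form E3 B5 A2 at offsets 10–12.
U+9831 → 3-byte form E9 A0 B1 at offsets 13–15.
Offset 13 falls in char 5's range; it's byte 1 of E9 A0 B1 = 0xE9.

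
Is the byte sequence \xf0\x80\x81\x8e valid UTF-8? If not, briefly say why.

invalid (overlong encoding)

Leading byte 0xF0 = 11110000 → 4-byte form.
Continuation bytes all match 10xxxxxx. Payload decodes to 0x4E.
But 0x4E < 0x10000, the minimum for a 4-byte sequence — this is an overlong encoding.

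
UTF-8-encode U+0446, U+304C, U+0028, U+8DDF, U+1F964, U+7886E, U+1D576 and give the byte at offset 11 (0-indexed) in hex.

0xA5

U+0446 → 2-byte form D1 86 at offsets 0–1.
U+304C → 3-byte form E3 81 8C at offsets 2–4.
U+0028 → 1-byte form 28 at offsets 5–5.
U+8DDF → 3-byte form E8 B7 9F at offsets 6–8.
U+1F964 → 4-byte form F0 9F A5 A4 at offsets 9–12.
Offset 11 falls in char 5's range; it's byte 3 of F0 9F A5 A4 = 0xA5.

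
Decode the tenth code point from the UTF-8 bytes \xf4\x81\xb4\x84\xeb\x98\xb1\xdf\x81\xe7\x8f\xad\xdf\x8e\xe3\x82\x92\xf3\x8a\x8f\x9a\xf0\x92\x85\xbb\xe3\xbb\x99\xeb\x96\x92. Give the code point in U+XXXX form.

Offset 0: leading byte 0xF4 = 11110100 → 4-byte char #1 = F4 81 B4 84.
Offset 4: leading byte 0xEB = 11101011 → 3-byte char #2 = EB 98 B1.
Offset 7: leading byte 0xDF = 11011111 → 2-byte char #3 = DF 81.
Offset 9: leading byte 0xE7 = 11100111 → 3-byte char #4 = E7 8F AD.
Offset 12: leading byte 0xDF = 11011111 → 2-byte char #5 = DF 8E.
Offset 14: leading byte 0xE3 = 11100011 → 3-byte char #6 = E3 82 92.
Offset 17: leading byte 0xF3 = 11110011 → 4-byte char #7 = F3 8A 8F 9A.
Offset 21: leading byte 0xF0 = 11110000 → 4-byte char #8 = F0 92 85 BB.
Offset 25: leading byte 0xE3 = 11100011 → 3-byte char #9 = E3 BB 99.
Offset 28: leading byte 0xEB = 11101011 → 3-byte char #10 = EB 96 92.
Leading byte 0xEB = 11101011 matches 1110xxxx → 3-byte sequence.
Byte 1: 0xEB = 11101011, payload 1011 (4 bits).
Byte 2: 0x96 = 10010110 (10xxxxxx ✓), payload 010110.
Byte 3: 0x92 = 10010010 (10xxxxxx ✓), payload 010010.
Concatenate: 1011010110010010 = 0xB592 (16 bits → U+B592).

U+B592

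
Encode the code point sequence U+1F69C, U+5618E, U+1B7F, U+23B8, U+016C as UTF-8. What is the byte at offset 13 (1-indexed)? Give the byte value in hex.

0x8E

1-indexed offset 13 is 0-indexed offset 12.
U+1F69C → 4-byte form F0 9F 9A 9C at offsets 0–3.
U+5618E → 4-byte form F1 96 86 8E at offsets 4–7.
U+1B7F → 3-byte form E1 AD BF at offsets 8–10.
U+23B8 → 3-byte form E2 8E B8 at offsets 11–13.
Offset 12 falls in char 4's range; it's byte 2 of E2 8E B8 = 0x8E.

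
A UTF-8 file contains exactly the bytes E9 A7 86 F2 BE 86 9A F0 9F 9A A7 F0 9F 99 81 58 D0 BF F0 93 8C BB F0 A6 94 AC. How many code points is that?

Byte at offset 0: 0xE9 = 11101001 → 3-byte char (#1). Advance 3.
Byte at offset 3: 0xF2 = 11110010 → 4-byte char (#2). Advance 4.
Byte at offset 7: 0xF0 = 11110000 → 4-byte char (#3). Advance 4.
Byte at offset 11: 0xF0 = 11110000 → 4-byte char (#4). Advance 4.
Byte at offset 15: 0x58 = 01011000 → 1-byte char (#5). Advance 1.
Byte at offset 16: 0xD0 = 11010000 → 2-byte char (#6). Advance 2.
Byte at offset 18: 0xF0 = 11110000 → 4-byte char (#7). Advance 4.
Byte at offset 22: 0xF0 = 11110000 → 4-byte char (#8). Advance 4.
Reached end at offset 26 after 8 code points.

8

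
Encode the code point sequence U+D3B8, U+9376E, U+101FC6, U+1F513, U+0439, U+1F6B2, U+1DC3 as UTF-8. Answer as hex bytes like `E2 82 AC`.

U+D3B8: 3-byte form → ED 8E B8.
U+9376E: 4-byte form → F2 93 9D AE.
U+101FC6: 4-byte form → F4 81 BF 86.
U+1F513: 4-byte form → F0 9F 94 93.
U+0439: 2-byte form → D0 B9.
U+1F6B2: 4-byte form → F0 9F 9A B2.
U+1DC3: 3-byte form → E1 B7 83.
Concatenated (24 bytes): ED 8E B8 F2 93 9D AE F4 81 BF 86 F0 9F 94 93 D0 B9 F0 9F 9A B2 E1 B7 83.

ED 8E B8 F2 93 9D AE F4 81 BF 86 F0 9F 94 93 D0 B9 F0 9F 9A B2 E1 B7 83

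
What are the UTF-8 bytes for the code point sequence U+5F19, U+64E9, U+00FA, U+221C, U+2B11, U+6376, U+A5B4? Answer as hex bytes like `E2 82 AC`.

U+5F19: 3-byte form → E5 BC 99.
U+64E9: 3-byte form → E6 93 A9.
U+00FA: 2-byte form → C3 BA.
U+221C: 3-byte form → E2 88 9C.
U+2B11: 3-byte form → E2 AC 91.
U+6376: 3-byte form → E6 8D B6.
U+A5B4: 3-byte form → EA 96 B4.
Concatenated (20 bytes): E5 BC 99 E6 93 A9 C3 BA E2 88 9C E2 AC 91 E6 8D B6 EA 96 B4.

E5 BC 99 E6 93 A9 C3 BA E2 88 9C E2 AC 91 E6 8D B6 EA 96 B4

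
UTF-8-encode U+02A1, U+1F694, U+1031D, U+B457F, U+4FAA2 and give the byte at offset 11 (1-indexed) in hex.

0xF2

1-indexed offset 11 is 0-indexed offset 10.
U+02A1 → 2-byte form CA A1 at offsets 0–1.
U+1F694 → 4-byte form F0 9F 9A 94 at offsets 2–5.
U+1031D → 4-byte form F0 90 8C 9D at offsets 6–9.
U+B457F → 4-byte form F2 B4 95 BF at offsets 10–13.
Offset 10 falls in char 4's range; it's byte 1 of F2 B4 95 BF = 0xF2.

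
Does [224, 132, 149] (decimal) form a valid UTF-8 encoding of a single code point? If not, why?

invalid (overlong encoding)

Leading byte 0xE0 = 11100000 → 3-byte form.
Continuation bytes all match 10xxxxxx. Payload decodes to 0x115.
But 0x115 < 0x800, the minimum for a 3-byte sequence — this is an overlong encoding.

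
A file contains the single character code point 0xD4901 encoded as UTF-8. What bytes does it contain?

F3 94 A4 81

U+D4901 = 0xD4901 = 870657 decimal. In range U+10000–U+10FFFF → 4-byte form: 11110xxx 10xxxxxx 10xxxxxx 10xxxxxx.
Binary (21 bits): 011010100100100000001.
Split 3+6+6+6: 011 | 010100 | 100100 | 000001.
Byte 1: 11110011 = 0xF3.
Byte 2: 10010100 = 0x94.
Byte 3: 10100100 = 0xA4.
Byte 4: 10000001 = 0x81.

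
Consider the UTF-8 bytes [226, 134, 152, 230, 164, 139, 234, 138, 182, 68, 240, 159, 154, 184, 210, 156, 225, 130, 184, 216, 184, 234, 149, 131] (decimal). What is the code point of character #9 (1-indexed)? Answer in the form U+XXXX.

U+A543

Offset 0: leading byte 0xE2 = 11100010 → 3-byte char #1 = E2 86 98.
Offset 3: leading byte 0xE6 = 11100110 → 3-byte char #2 = E6 A4 8B.
Offset 6: leading byte 0xEA = 11101010 → 3-byte char #3 = EA 8A B6.
Offset 9: leading byte 0x44 = 01000100 → 1-byte char #4 = 44.
Offset 10: leading byte 0xF0 = 11110000 → 4-byte char #5 = F0 9F 9A B8.
Offset 14: leading byte 0xD2 = 11010010 → 2-byte char #6 = D2 9C.
Offset 16: leading byte 0xE1 = 11100001 → 3-byte char #7 = E1 82 B8.
Offset 19: leading byte 0xD8 = 11011000 → 2-byte char #8 = D8 B8.
Offset 21: leading byte 0xEA = 11101010 → 3-byte char #9 = EA 95 83.
Leading byte 0xEA = 11101010 matches 1110xxxx → 3-byte sequence.
Byte 1: 0xEA = 11101010, payload 1010 (4 bits).
Byte 2: 0x95 = 10010101 (10xxxxxx ✓), payload 010101.
Byte 3: 0x83 = 10000011 (10xxxxxx ✓), payload 000011.
Concatenate: 1010010101000011 = 0xA543 (16 bits → U+A543).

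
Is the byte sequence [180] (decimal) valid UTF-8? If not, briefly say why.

Byte 0xB4 = 10110100 has the form 10xxxxxx — a continuation byte — but there is no preceding leading byte.

invalid (continuation byte with no leading byte)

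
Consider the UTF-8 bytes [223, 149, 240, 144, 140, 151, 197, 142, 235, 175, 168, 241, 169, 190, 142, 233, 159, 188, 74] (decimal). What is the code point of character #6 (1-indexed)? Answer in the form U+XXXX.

Offset 0: leading byte 0xDF = 11011111 → 2-byte char #1 = DF 95.
Offset 2: leading byte 0xF0 = 11110000 → 4-byte char #2 = F0 90 8C 97.
Offset 6: leading byte 0xC5 = 11000101 → 2-byte char #3 = C5 8E.
Offset 8: leading byte 0xEB = 11101011 → 3-byte char #4 = EB AF A8.
Offset 11: leading byte 0xF1 = 11110001 → 4-byte char #5 = F1 A9 BE 8E.
Offset 15: leading byte 0xE9 = 11101001 → 3-byte char #6 = E9 9F BC.
Leading byte 0xE9 = 11101001 matches 1110xxxx → 3-byte sequence.
Byte 1: 0xE9 = 11101001, payload 1001 (4 bits).
Byte 2: 0x9F = 10011111 (10xxxxxx ✓), payload 011111.
Byte 3: 0xBC = 10111100 (10xxxxxx ✓), payload 111100.
Concatenate: 1001011111111100 = 0x97FC (16 bits → U+97FC).

U+97FC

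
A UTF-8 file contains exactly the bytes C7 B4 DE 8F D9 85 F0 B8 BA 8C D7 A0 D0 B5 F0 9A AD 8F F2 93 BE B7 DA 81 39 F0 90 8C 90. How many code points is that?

11

Byte at offset 0: 0xC7 = 11000111 → 2-byte char (#1). Advance 2.
Byte at offset 2: 0xDE = 11011110 → 2-byte char (#2). Advance 2.
Byte at offset 4: 0xD9 = 11011001 → 2-byte char (#3). Advance 2.
Byte at offset 6: 0xF0 = 11110000 → 4-byte char (#4). Advance 4.
Byte at offset 10: 0xD7 = 11010111 → 2-byte char (#5). Advance 2.
Byte at offset 12: 0xD0 = 11010000 → 2-byte char (#6). Advance 2.
Byte at offset 14: 0xF0 = 11110000 → 4-byte char (#7). Advance 4.
Byte at offset 18: 0xF2 = 11110010 → 4-byte char (#8). Advance 4.
Byte at offset 22: 0xDA = 11011010 → 2-byte char (#9). Advance 2.
Byte at offset 24: 0x39 = 00111001 → 1-byte char (#10). Advance 1.
Byte at offset 25: 0xF0 = 11110000 → 4-byte char (#11). Advance 4.
Reached end at offset 29 after 11 code points.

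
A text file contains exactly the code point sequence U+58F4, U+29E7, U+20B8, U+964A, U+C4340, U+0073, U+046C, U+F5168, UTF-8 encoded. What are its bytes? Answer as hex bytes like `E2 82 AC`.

U+58F4: 3-byte form → E5 A3 B4.
U+29E7: 3-byte form → E2 A7 A7.
U+20B8: 3-byte form → E2 82 B8.
U+964A: 3-byte form → E9 99 8A.
U+C4340: 4-byte form → F3 84 8D 80.
U+0073: 1-byte form → 73.
U+046C: 2-byte form → D1 AC.
U+F5168: 4-byte form → F3 B5 85 A8.
Concatenated (23 bytes): E5 A3 B4 E2 A7 A7 E2 82 B8 E9 99 8A F3 84 8D 80 73 D1 AC F3 B5 85 A8.

E5 A3 B4 E2 A7 A7 E2 82 B8 E9 99 8A F3 84 8D 80 73 D1 AC F3 B5 85 A8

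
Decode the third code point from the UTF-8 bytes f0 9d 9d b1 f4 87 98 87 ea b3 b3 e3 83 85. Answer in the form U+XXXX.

U+ACF3

Offset 0: leading byte 0xF0 = 11110000 → 4-byte char #1 = F0 9D 9D B1.
Offset 4: leading byte 0xF4 = 11110100 → 4-byte char #2 = F4 87 98 87.
Offset 8: leading byte 0xEA = 11101010 → 3-byte char #3 = EA B3 B3.
Leading byte 0xEA = 11101010 matches 1110xxxx → 3-byte sequence.
Byte 1: 0xEA = 11101010, payload 1010 (4 bits).
Byte 2: 0xB3 = 10110011 (10xxxxxx ✓), payload 110011.
Byte 3: 0xB3 = 10110011 (10xxxxxx ✓), payload 110011.
Concatenate: 1010110011110011 = 0xACF3 (16 bits → U+ACF3).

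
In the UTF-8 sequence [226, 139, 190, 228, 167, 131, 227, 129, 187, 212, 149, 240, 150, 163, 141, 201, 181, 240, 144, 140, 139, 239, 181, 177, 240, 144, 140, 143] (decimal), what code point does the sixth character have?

Offset 0: leading byte 0xE2 = 11100010 → 3-byte char #1 = E2 8B BE.
Offset 3: leading byte 0xE4 = 11100100 → 3-byte char #2 = E4 A7 83.
Offset 6: leading byte 0xE3 = 11100011 → 3-byte char #3 = E3 81 BB.
Offset 9: leading byte 0xD4 = 11010100 → 2-byte char #4 = D4 95.
Offset 11: leading byte 0xF0 = 11110000 → 4-byte char #5 = F0 96 A3 8D.
Offset 15: leading byte 0xC9 = 11001001 → 2-byte char #6 = C9 B5.
Leading byte 0xC9 = 11001001 matches 110xxxxx → 2-byte sequence.
Byte 1: 0xC9 = 11001001, payload 01001 (5 bits).
Byte 2: 0xB5 = 10110101 (10xxxxxx ✓), payload 110101.
Concatenate: 01001110101 = 0x275 (11 bits → U+0275).

U+0275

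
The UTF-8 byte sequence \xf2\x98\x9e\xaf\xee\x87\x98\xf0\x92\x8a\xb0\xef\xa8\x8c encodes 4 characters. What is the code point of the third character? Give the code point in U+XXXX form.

U+122B0

Offset 0: leading byte 0xF2 = 11110010 → 4-byte char #1 = F2 98 9E AF.
Offset 4: leading byte 0xEE = 11101110 → 3-byte char #2 = EE 87 98.
Offset 7: leading byte 0xF0 = 11110000 → 4-byte char #3 = F0 92 8A B0.
Leading byte 0xF0 = 11110000 matches 11110xxx → 4-byte sequence.
Byte 1: 0xF0 = 11110000, payload 000 (3 bits).
Byte 2: 0x92 = 10010010 (10xxxxxx ✓), payload 010010.
Byte 3: 0x8A = 10001010 (10xxxxxx ✓), payload 001010.
Byte 4: 0xB0 = 10110000 (10xxxxxx ✓), payload 110000.
Concatenate: 000010010001010110000 = 0x122B0 (21 bits → U+122B0).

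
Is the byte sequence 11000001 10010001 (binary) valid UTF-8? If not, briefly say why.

Leading byte 0xC1 = 11000001 → 2-byte form.
Continuation bytes all match 10xxxxxx. Payload decodes to 0x51.
But 0x51 < 0x80, the minimum for a 2-byte sequence — this is an overlong encoding.

invalid (overlong encoding)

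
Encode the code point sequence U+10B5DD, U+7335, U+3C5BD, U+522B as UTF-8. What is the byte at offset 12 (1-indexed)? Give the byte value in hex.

1-indexed offset 12 is 0-indexed offset 11.
U+10B5DD → 4-byte form F4 8B 97 9D at offsets 0–3.
U+7335 → 3-byte form E7 8C B5 at offsets 4–6.
U+3C5BD → 4-byte form F0 BC 96 BD at offsets 7–10.
U+522B → 3-byte form E5 88 AB at offsets 11–13.
Offset 11 falls in char 4's range; it's byte 1 of E5 88 AB = 0xE5.

0xE5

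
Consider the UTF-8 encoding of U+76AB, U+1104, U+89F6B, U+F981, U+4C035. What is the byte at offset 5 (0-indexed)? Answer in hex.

0x84

U+76AB → 3-byte form E7 9A AB at offsets 0–2.
U+1104 → 3-byte form E1 84 84 at offsets 3–5.
Offset 5 falls in char 2's range; it's byte 3 of E1 84 84 = 0x84.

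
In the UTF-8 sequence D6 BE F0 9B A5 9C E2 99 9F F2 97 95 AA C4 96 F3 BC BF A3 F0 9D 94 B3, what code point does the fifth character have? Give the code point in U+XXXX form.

U+0116

Offset 0: leading byte 0xD6 = 11010110 → 2-byte char #1 = D6 BE.
Offset 2: leading byte 0xF0 = 11110000 → 4-byte char #2 = F0 9B A5 9C.
Offset 6: leading byte 0xE2 = 11100010 → 3-byte char #3 = E2 99 9F.
Offset 9: leading byte 0xF2 = 11110010 → 4-byte char #4 = F2 97 95 AA.
Offset 13: leading byte 0xC4 = 11000100 → 2-byte char #5 = C4 96.
Leading byte 0xC4 = 11000100 matches 110xxxxx → 2-byte sequence.
Byte 1: 0xC4 = 11000100, payload 00100 (5 bits).
Byte 2: 0x96 = 10010110 (10xxxxxx ✓), payload 010110.
Concatenate: 00100010110 = 0x116 (11 bits → U+0116).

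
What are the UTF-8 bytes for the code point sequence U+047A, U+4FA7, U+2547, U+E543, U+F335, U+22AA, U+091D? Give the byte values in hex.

U+047A: 2-byte form → D1 BA.
U+4FA7: 3-byte form → E4 BE A7.
U+2547: 3-byte form → E2 95 87.
U+E543: 3-byte form → EE 95 83.
U+F335: 3-byte form → EF 8C B5.
U+22AA: 3-byte form → E2 8A AA.
U+091D: 3-byte form → E0 A4 9D.
Concatenated (20 bytes): D1 BA E4 BE A7 E2 95 87 EE 95 83 EF 8C B5 E2 8A AA E0 A4 9D.

D1 BA E4 BE A7 E2 95 87 EE 95 83 EF 8C B5 E2 8A AA E0 A4 9D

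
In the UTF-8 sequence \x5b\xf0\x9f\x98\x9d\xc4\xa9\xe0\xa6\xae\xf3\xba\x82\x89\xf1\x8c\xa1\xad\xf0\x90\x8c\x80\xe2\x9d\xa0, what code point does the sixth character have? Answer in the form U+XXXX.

Offset 0: leading byte 0x5B = 01011011 → 1-byte char #1 = 5B.
Offset 1: leading byte 0xF0 = 11110000 → 4-byte char #2 = F0 9F 98 9D.
Offset 5: leading byte 0xC4 = 11000100 → 2-byte char #3 = C4 A9.
Offset 7: leading byte 0xE0 = 11100000 → 3-byte char #4 = E0 A6 AE.
Offset 10: leading byte 0xF3 = 11110011 → 4-byte char #5 = F3 BA 82 89.
Offset 14: leading byte 0xF1 = 11110001 → 4-byte char #6 = F1 8C A1 AD.
Leading byte 0xF1 = 11110001 matches 11110xxx → 4-byte sequence.
Byte 1: 0xF1 = 11110001, payload 001 (3 bits).
Byte 2: 0x8C = 10001100 (10xxxxxx ✓), payload 001100.
Byte 3: 0xA1 = 10100001 (10xxxxxx ✓), payload 100001.
Byte 4: 0xAD = 10101101 (10xxxxxx ✓), payload 101101.
Concatenate: 001001100100001101101 = 0x4C86D (21 bits → U+4C86D).

U+4C86D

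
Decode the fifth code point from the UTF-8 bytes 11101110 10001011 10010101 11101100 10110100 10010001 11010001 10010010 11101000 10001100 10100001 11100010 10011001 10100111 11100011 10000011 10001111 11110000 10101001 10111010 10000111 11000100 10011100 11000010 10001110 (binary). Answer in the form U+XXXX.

Offset 0: leading byte 0xEE = 11101110 → 3-byte char #1 = EE 8B 95.
Offset 3: leading byte 0xEC = 11101100 → 3-byte char #2 = EC B4 91.
Offset 6: leading byte 0xD1 = 11010001 → 2-byte char #3 = D1 92.
Offset 8: leading byte 0xE8 = 11101000 → 3-byte char #4 = E8 8C A1.
Offset 11: leading byte 0xE2 = 11100010 → 3-byte char #5 = E2 99 A7.
Leading byte 0xE2 = 11100010 matches 1110xxxx → 3-byte sequence.
Byte 1: 0xE2 = 11100010, payload 0010 (4 bits).
Byte 2: 0x99 = 10011001 (10xxxxxx ✓), payload 011001.
Byte 3: 0xA7 = 10100111 (10xxxxxx ✓), payload 100111.
Concatenate: 0010011001100111 = 0x2667 (16 bits → U+2667).

U+2667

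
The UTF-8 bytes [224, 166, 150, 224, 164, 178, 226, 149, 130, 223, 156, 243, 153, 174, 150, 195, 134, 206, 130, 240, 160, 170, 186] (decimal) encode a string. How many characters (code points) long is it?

8

Byte at offset 0: 0xE0 = 11100000 → 3-byte char (#1). Advance 3.
Byte at offset 3: 0xE0 = 11100000 → 3-byte char (#2). Advance 3.
Byte at offset 6: 0xE2 = 11100010 → 3-byte char (#3). Advance 3.
Byte at offset 9: 0xDF = 11011111 → 2-byte char (#4). Advance 2.
Byte at offset 11: 0xF3 = 11110011 → 4-byte char (#5). Advance 4.
Byte at offset 15: 0xC3 = 11000011 → 2-byte char (#6). Advance 2.
Byte at offset 17: 0xCE = 11001110 → 2-byte char (#7). Advance 2.
Byte at offset 19: 0xF0 = 11110000 → 4-byte char (#8). Advance 4.
Reached end at offset 23 after 8 code points.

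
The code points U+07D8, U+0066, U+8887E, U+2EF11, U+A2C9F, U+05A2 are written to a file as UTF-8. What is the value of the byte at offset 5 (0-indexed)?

0xA1

U+07D8 → 2-byte form DF 98 at offsets 0–1.
U+0066 → 1-byte form 66 at offsets 2–2.
U+8887E → 4-byte form F2 88 A1 BE at offsets 3–6.
Offset 5 falls in char 3's range; it's byte 3 of F2 88 A1 BE = 0xA1.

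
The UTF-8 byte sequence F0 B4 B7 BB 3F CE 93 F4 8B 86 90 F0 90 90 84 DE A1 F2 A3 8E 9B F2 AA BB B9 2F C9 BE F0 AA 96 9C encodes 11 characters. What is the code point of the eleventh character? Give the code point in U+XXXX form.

U+2A59C

Offset 0: leading byte 0xF0 = 11110000 → 4-byte char #1 = F0 B4 B7 BB.
Offset 4: leading byte 0x3F = 00111111 → 1-byte char #2 = 3F.
Offset 5: leading byte 0xCE = 11001110 → 2-byte char #3 = CE 93.
Offset 7: leading byte 0xF4 = 11110100 → 4-byte char #4 = F4 8B 86 90.
Offset 11: leading byte 0xF0 = 11110000 → 4-byte char #5 = F0 90 90 84.
Offset 15: leading byte 0xDE = 11011110 → 2-byte char #6 = DE A1.
Offset 17: leading byte 0xF2 = 11110010 → 4-byte char #7 = F2 A3 8E 9B.
Offset 21: leading byte 0xF2 = 11110010 → 4-byte char #8 = F2 AA BB B9.
Offset 25: leading byte 0x2F = 00101111 → 1-byte char #9 = 2F.
Offset 26: leading byte 0xC9 = 11001001 → 2-byte char #10 = C9 BE.
Offset 28: leading byte 0xF0 = 11110000 → 4-byte char #11 = F0 AA 96 9C.
Leading byte 0xF0 = 11110000 matches 11110xxx → 4-byte sequence.
Byte 1: 0xF0 = 11110000, payload 000 (3 bits).
Byte 2: 0xAA = 10101010 (10xxxxxx ✓), payload 101010.
Byte 3: 0x96 = 10010110 (10xxxxxx ✓), payload 010110.
Byte 4: 0x9C = 10011100 (10xxxxxx ✓), payload 011100.
Concatenate: 000101010010110011100 = 0x2A59C (21 bits → U+2A59C).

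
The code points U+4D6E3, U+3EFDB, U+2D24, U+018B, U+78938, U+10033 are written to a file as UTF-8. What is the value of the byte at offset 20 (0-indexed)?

U+4D6E3 → 4-byte form F1 8D 9B A3 at offsets 0–3.
U+3EFDB → 4-byte form F0 BE BF 9B at offsets 4–7.
U+2D24 → 3-byte form E2 B4 A4 at offsets 8–10.
U+018B → 2-byte form C6 8B at offsets 11–12.
U+78938 → 4-byte form F1 B8 A4 B8 at offsets 13–16.
U+10033 → 4-byte form F0 90 80 B3 at offsets 17–20.
Offset 20 falls in char 6's range; it's byte 4 of F0 90 80 B3 = 0xB3.

0xB3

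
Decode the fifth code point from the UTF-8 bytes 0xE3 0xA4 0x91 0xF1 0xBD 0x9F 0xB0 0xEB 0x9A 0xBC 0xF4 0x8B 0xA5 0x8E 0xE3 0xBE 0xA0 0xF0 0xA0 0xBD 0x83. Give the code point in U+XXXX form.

U+3FA0

Offset 0: leading byte 0xE3 = 11100011 → 3-byte char #1 = E3 A4 91.
Offset 3: leading byte 0xF1 = 11110001 → 4-byte char #2 = F1 BD 9F B0.
Offset 7: leading byte 0xEB = 11101011 → 3-byte char #3 = EB 9A BC.
Offset 10: leading byte 0xF4 = 11110100 → 4-byte char #4 = F4 8B A5 8E.
Offset 14: leading byte 0xE3 = 11100011 → 3-byte char #5 = E3 BE A0.
Leading byte 0xE3 = 11100011 matches 1110xxxx → 3-byte sequence.
Byte 1: 0xE3 = 11100011, payload 0011 (4 bits).
Byte 2: 0xBE = 10111110 (10xxxxxx ✓), payload 111110.
Byte 3: 0xA0 = 10100000 (10xxxxxx ✓), payload 100000.
Concatenate: 0011111110100000 = 0x3FA0 (16 bits → U+3FA0).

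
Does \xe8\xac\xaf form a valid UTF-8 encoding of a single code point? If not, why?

Leading byte 0xE8 = 11101000 → 3-byte form.
Continuation bytes 0xAC=10101100, 0xAF=10101111 all match 10xxxxxx.
Decoded value 0x8B2F is ≥ 0x800 (shortest form) and not a surrogate.

valid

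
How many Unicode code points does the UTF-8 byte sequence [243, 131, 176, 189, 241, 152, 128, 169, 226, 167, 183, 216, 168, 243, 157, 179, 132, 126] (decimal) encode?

Byte at offset 0: 0xF3 = 11110011 → 4-byte char (#1). Advance 4.
Byte at offset 4: 0xF1 = 11110001 → 4-byte char (#2). Advance 4.
Byte at offset 8: 0xE2 = 11100010 → 3-byte char (#3). Advance 3.
Byte at offset 11: 0xD8 = 11011000 → 2-byte char (#4). Advance 2.
Byte at offset 13: 0xF3 = 11110011 → 4-byte char (#5). Advance 4.
Byte at offset 17: 0x7E = 01111110 → 1-byte char (#6). Advance 1.
Reached end at offset 18 after 6 code points.

6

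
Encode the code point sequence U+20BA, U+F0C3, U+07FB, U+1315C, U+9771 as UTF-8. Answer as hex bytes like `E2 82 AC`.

E2 82 BA EF 83 83 DF BB F0 93 85 9C E9 9D B1

U+20BA: 3-byte form → E2 82 BA.
U+F0C3: 3-byte form → EF 83 83.
U+07FB: 2-byte form → DF BB.
U+1315C: 4-byte form → F0 93 85 9C.
U+9771: 3-byte form → E9 9D B1.
Concatenated (15 bytes): E2 82 BA EF 83 83 DF BB F0 93 85 9C E9 9D B1.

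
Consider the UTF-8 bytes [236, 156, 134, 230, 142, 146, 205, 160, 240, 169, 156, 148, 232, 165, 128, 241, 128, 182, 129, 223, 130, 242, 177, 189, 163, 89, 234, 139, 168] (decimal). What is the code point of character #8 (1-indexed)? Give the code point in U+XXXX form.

U+B1F63

Offset 0: leading byte 0xEC = 11101100 → 3-byte char #1 = EC 9C 86.
Offset 3: leading byte 0xE6 = 11100110 → 3-byte char #2 = E6 8E 92.
Offset 6: leading byte 0xCD = 11001101 → 2-byte char #3 = CD A0.
Offset 8: leading byte 0xF0 = 11110000 → 4-byte char #4 = F0 A9 9C 94.
Offset 12: leading byte 0xE8 = 11101000 → 3-byte char #5 = E8 A5 80.
Offset 15: leading byte 0xF1 = 11110001 → 4-byte char #6 = F1 80 B6 81.
Offset 19: leading byte 0xDF = 11011111 → 2-byte char #7 = DF 82.
Offset 21: leading byte 0xF2 = 11110010 → 4-byte char #8 = F2 B1 BD A3.
Leading byte 0xF2 = 11110010 matches 11110xxx → 4-byte sequence.
Byte 1: 0xF2 = 11110010, payload 010 (3 bits).
Byte 2: 0xB1 = 10110001 (10xxxxxx ✓), payload 110001.
Byte 3: 0xBD = 10111101 (10xxxxxx ✓), payload 111101.
Byte 4: 0xA3 = 10100011 (10xxxxxx ✓), payload 100011.
Concatenate: 010110001111101100011 = 0xB1F63 (21 bits → U+B1F63).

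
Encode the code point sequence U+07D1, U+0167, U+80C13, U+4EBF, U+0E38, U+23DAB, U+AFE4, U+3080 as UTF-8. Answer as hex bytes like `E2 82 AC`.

DF 91 C5 A7 F2 80 B0 93 E4 BA BF E0 B8 B8 F0 A3 B6 AB EA BF A4 E3 82 80

U+07D1: 2-byte form → DF 91.
U+0167: 2-byte form → C5 A7.
U+80C13: 4-byte form → F2 80 B0 93.
U+4EBF: 3-byte form → E4 BA BF.
U+0E38: 3-byte form → E0 B8 B8.
U+23DAB: 4-byte form → F0 A3 B6 AB.
U+AFE4: 3-byte form → EA BF A4.
U+3080: 3-byte form → E3 82 80.
Concatenated (24 bytes): DF 91 C5 A7 F2 80 B0 93 E4 BA BF E0 B8 B8 F0 A3 B6 AB EA BF A4 E3 82 80.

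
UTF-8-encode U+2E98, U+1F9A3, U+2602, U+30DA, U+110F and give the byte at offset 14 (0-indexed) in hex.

0x84

U+2E98 → 3-byte form E2 BA 98 at offsets 0–2.
U+1F9A3 → 4-byte form F0 9F A6 A3 at offsets 3–6.
U+2602 → 3-byte form E2 98 82 at offsets 7–9.
U+30DA → 3-byte form E3 83 9A at offsets 10–12.
U+110F → 3-byte form E1 84 8F at offsets 13–15.
Offset 14 falls in char 5's range; it's byte 2 of E1 84 8F = 0x84.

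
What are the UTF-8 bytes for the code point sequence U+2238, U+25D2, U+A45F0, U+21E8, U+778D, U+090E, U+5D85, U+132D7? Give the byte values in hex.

E2 88 B8 E2 97 92 F2 A4 97 B0 E2 87 A8 E7 9E 8D E0 A4 8E E5 B6 85 F0 93 8B 97

U+2238: 3-byte form → E2 88 B8.
U+25D2: 3-byte form → E2 97 92.
U+A45F0: 4-byte form → F2 A4 97 B0.
U+21E8: 3-byte form → E2 87 A8.
U+778D: 3-byte form → E7 9E 8D.
U+090E: 3-byte form → E0 A4 8E.
U+5D85: 3-byte form → E5 B6 85.
U+132D7: 4-byte form → F0 93 8B 97.
Concatenated (26 bytes): E2 88 B8 E2 97 92 F2 A4 97 B0 E2 87 A8 E7 9E 8D E0 A4 8E E5 B6 85 F0 93 8B 97.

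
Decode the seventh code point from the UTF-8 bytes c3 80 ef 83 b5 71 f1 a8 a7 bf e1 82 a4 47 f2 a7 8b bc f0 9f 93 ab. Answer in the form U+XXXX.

Offset 0: leading byte 0xC3 = 11000011 → 2-byte char #1 = C3 80.
Offset 2: leading byte 0xEF = 11101111 → 3-byte char #2 = EF 83 B5.
Offset 5: leading byte 0x71 = 01110001 → 1-byte char #3 = 71.
Offset 6: leading byte 0xF1 = 11110001 → 4-byte char #4 = F1 A8 A7 BF.
Offset 10: leading byte 0xE1 = 11100001 → 3-byte char #5 = E1 82 A4.
Offset 13: leading byte 0x47 = 01000111 → 1-byte char #6 = 47.
Offset 14: leading byte 0xF2 = 11110010 → 4-byte char #7 = F2 A7 8B BC.
Leading byte 0xF2 = 11110010 matches 11110xxx → 4-byte sequence.
Byte 1: 0xF2 = 11110010, payload 010 (3 bits).
Byte 2: 0xA7 = 10100111 (10xxxxxx ✓), payload 100111.
Byte 3: 0x8B = 10001011 (10xxxxxx ✓), payload 001011.
Byte 4: 0xBC = 10111100 (10xxxxxx ✓), payload 111100.
Concatenate: 010100111001011111100 = 0xA72FC (21 bits → U+A72FC).

U+A72FC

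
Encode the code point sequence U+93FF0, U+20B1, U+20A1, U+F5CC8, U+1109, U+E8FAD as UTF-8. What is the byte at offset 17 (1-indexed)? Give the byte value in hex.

1-indexed offset 17 is 0-indexed offset 16.
U+93FF0 → 4-byte form F2 93 BF B0 at offsets 0–3.
U+20B1 → 3-byte form E2 82 B1 at offsets 4–6.
U+20A1 → 3-byte form E2 82 A1 at offsets 7–9.
U+F5CC8 → 4-byte form F3 B5 B3 88 at offsets 10–13.
U+1109 → 3-byte form E1 84 89 at offsets 14–16.
Offset 16 falls in char 5's range; it's byte 3 of E1 84 89 = 0x89.

0x89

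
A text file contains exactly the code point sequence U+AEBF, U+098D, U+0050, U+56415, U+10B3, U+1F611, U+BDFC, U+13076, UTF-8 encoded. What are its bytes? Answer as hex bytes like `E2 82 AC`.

U+AEBF: 3-byte form → EA BA BF.
U+098D: 3-byte form → E0 A6 8D.
U+0050: 1-byte form → 50.
U+56415: 4-byte form → F1 96 90 95.
U+10B3: 3-byte form → E1 82 B3.
U+1F611: 4-byte form → F0 9F 98 91.
U+BDFC: 3-byte form → EB B7 BC.
U+13076: 4-byte form → F0 93 81 B6.
Concatenated (25 bytes): EA BA BF E0 A6 8D 50 F1 96 90 95 E1 82 B3 F0 9F 98 91 EB B7 BC F0 93 81 B6.

EA BA BF E0 A6 8D 50 F1 96 90 95 E1 82 B3 F0 9F 98 91 EB B7 BC F0 93 81 B6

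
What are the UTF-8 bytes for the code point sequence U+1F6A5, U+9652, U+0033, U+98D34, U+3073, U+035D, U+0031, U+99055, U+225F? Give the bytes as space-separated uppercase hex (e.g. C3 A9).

F0 9F 9A A5 E9 99 92 33 F2 98 B4 B4 E3 81 B3 CD 9D 31 F2 99 81 95 E2 89 9F

U+1F6A5: 4-byte form → F0 9F 9A A5.
U+9652: 3-byte form → E9 99 92.
U+0033: 1-byte form → 33.
U+98D34: 4-byte form → F2 98 B4 B4.
U+3073: 3-byte form → E3 81 B3.
U+035D: 2-byte form → CD 9D.
U+0031: 1-byte form → 31.
U+99055: 4-byte form → F2 99 81 95.
U+225F: 3-byte form → E2 89 9F.
Concatenated (25 bytes): F0 9F 9A A5 E9 99 92 33 F2 98 B4 B4 E3 81 B3 CD 9D 31 F2 99 81 95 E2 89 9F.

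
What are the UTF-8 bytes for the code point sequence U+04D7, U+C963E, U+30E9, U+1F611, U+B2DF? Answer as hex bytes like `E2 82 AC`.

D3 97 F3 89 98 BE E3 83 A9 F0 9F 98 91 EB 8B 9F

U+04D7: 2-byte form → D3 97.
U+C963E: 4-byte form → F3 89 98 BE.
U+30E9: 3-byte form → E3 83 A9.
U+1F611: 4-byte form → F0 9F 98 91.
U+B2DF: 3-byte form → EB 8B 9F.
Concatenated (16 bytes): D3 97 F3 89 98 BE E3 83 A9 F0 9F 98 91 EB 8B 9F.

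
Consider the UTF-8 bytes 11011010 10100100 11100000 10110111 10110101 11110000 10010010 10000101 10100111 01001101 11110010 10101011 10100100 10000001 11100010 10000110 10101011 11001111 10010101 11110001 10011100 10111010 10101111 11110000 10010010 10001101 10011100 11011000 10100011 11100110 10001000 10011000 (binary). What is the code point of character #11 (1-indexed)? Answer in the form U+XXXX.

U+6218

Offset 0: leading byte 0xDA = 11011010 → 2-byte char #1 = DA A4.
Offset 2: leading byte 0xE0 = 11100000 → 3-byte char #2 = E0 B7 B5.
Offset 5: leading byte 0xF0 = 11110000 → 4-byte char #3 = F0 92 85 A7.
Offset 9: leading byte 0x4D = 01001101 → 1-byte char #4 = 4D.
Offset 10: leading byte 0xF2 = 11110010 → 4-byte char #5 = F2 AB A4 81.
Offset 14: leading byte 0xE2 = 11100010 → 3-byte char #6 = E2 86 AB.
Offset 17: leading byte 0xCF = 11001111 → 2-byte char #7 = CF 95.
Offset 19: leading byte 0xF1 = 11110001 → 4-byte char #8 = F1 9C BA AF.
Offset 23: leading byte 0xF0 = 11110000 → 4-byte char #9 = F0 92 8D 9C.
Offset 27: leading byte 0xD8 = 11011000 → 2-byte char #10 = D8 A3.
Offset 29: leading byte 0xE6 = 11100110 → 3-byte char #11 = E6 88 98.
Leading byte 0xE6 = 11100110 matches 1110xxxx → 3-byte sequence.
Byte 1: 0xE6 = 11100110, payload 0110 (4 bits).
Byte 2: 0x88 = 10001000 (10xxxxxx ✓), payload 001000.
Byte 3: 0x98 = 10011000 (10xxxxxx ✓), payload 011000.
Concatenate: 0110001000011000 = 0x6218 (16 bits → U+6218).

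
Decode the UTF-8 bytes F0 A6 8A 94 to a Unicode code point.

Leading byte 0xF0 = 11110000 matches 11110xxx → 4-byte sequence.
Byte 1: 0xF0 = 11110000, payload 000 (3 bits).
Byte 2: 0xA6 = 10100110 (10xxxxxx ✓), payload 100110.
Byte 3: 0x8A = 10001010 (10xxxxxx ✓), payload 001010.
Byte 4: 0x94 = 10010100 (10xxxxxx ✓), payload 010100.
Concatenate: 000100110001010010100 = 0x26294 (21 bits → U+26294).

U+26294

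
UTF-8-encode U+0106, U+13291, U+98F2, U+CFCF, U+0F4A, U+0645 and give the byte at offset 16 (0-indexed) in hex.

0x85

U+0106 → 2-byte form C4 86 at offsets 0–1.
U+13291 → 4-byte form F0 93 8A 91 at offsets 2–5.
U+98F2 → 3-byte form E9 A3 B2 at offsets 6–8.
U+CFCF → 3-byte form EC BF 8F at offsets 9–11.
U+0F4A → 3-byte form E0 BD 8A at offsets 12–14.
U+0645 → 2-byte form D9 85 at offsets 15–16.
Offset 16 falls in char 6's range; it's byte 2 of D9 85 = 0x85.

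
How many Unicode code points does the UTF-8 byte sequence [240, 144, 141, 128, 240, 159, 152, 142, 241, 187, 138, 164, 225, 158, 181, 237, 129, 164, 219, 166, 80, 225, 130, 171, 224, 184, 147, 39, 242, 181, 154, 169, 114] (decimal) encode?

Byte at offset 0: 0xF0 = 11110000 → 4-byte char (#1). Advance 4.
Byte at offset 4: 0xF0 = 11110000 → 4-byte char (#2). Advance 4.
Byte at offset 8: 0xF1 = 11110001 → 4-byte char (#3). Advance 4.
Byte at offset 12: 0xE1 = 11100001 → 3-byte char (#4). Advance 3.
Byte at offset 15: 0xED = 11101101 → 3-byte char (#5). Advance 3.
Byte at offset 18: 0xDB = 11011011 → 2-byte char (#6). Advance 2.
Byte at offset 20: 0x50 = 01010000 → 1-byte char (#7). Advance 1.
Byte at offset 21: 0xE1 = 11100001 → 3-byte char (#8). Advance 3.
Byte at offset 24: 0xE0 = 11100000 → 3-byte char (#9). Advance 3.
Byte at offset 27: 0x27 = 00100111 → 1-byte char (#10). Advance 1.
Byte at offset 28: 0xF2 = 11110010 → 4-byte char (#11). Advance 4.
Byte at offset 32: 0x72 = 01110010 → 1-byte char (#12). Advance 1.
Reached end at offset 33 after 12 code points.

12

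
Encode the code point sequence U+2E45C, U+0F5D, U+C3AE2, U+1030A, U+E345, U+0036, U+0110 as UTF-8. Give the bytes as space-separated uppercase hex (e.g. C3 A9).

F0 AE 91 9C E0 BD 9D F3 83 AB A2 F0 90 8C 8A EE 8D 85 36 C4 90

U+2E45C: 4-byte form → F0 AE 91 9C.
U+0F5D: 3-byte form → E0 BD 9D.
U+C3AE2: 4-byte form → F3 83 AB A2.
U+1030A: 4-byte form → F0 90 8C 8A.
U+E345: 3-byte form → EE 8D 85.
U+0036: 1-byte form → 36.
U+0110: 2-byte form → C4 90.
Concatenated (21 bytes): F0 AE 91 9C E0 BD 9D F3 83 AB A2 F0 90 8C 8A EE 8D 85 36 C4 90.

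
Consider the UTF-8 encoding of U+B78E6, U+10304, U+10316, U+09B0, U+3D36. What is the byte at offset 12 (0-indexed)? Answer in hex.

U+B78E6 → 4-byte form F2 B7 A3 A6 at offsets 0–3.
U+10304 → 4-byte form F0 90 8C 84 at offsets 4–7.
U+10316 → 4-byte form F0 90 8C 96 at offsets 8–11.
U+09B0 → 3-byte form E0 A6 B0 at offsets 12–14.
Offset 12 falls in char 4's range; it's byte 1 of E0 A6 B0 = 0xE0.

0xE0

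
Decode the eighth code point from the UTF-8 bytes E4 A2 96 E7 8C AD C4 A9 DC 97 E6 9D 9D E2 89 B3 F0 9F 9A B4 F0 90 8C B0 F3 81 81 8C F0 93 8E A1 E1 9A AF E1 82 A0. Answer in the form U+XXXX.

U+10330

Offset 0: leading byte 0xE4 = 11100100 → 3-byte char #1 = E4 A2 96.
Offset 3: leading byte 0xE7 = 11100111 → 3-byte char #2 = E7 8C AD.
Offset 6: leading byte 0xC4 = 11000100 → 2-byte char #3 = C4 A9.
Offset 8: leading byte 0xDC = 11011100 → 2-byte char #4 = DC 97.
Offset 10: leading byte 0xE6 = 11100110 → 3-byte char #5 = E6 9D 9D.
Offset 13: leading byte 0xE2 = 11100010 → 3-byte char #6 = E2 89 B3.
Offset 16: leading byte 0xF0 = 11110000 → 4-byte char #7 = F0 9F 9A B4.
Offset 20: leading byte 0xF0 = 11110000 → 4-byte char #8 = F0 90 8C B0.
Leading byte 0xF0 = 11110000 matches 11110xxx → 4-byte sequence.
Byte 1: 0xF0 = 11110000, payload 000 (3 bits).
Byte 2: 0x90 = 10010000 (10xxxxxx ✓), payload 010000.
Byte 3: 0x8C = 10001100 (10xxxxxx ✓), payload 001100.
Byte 4: 0xB0 = 10110000 (10xxxxxx ✓), payload 110000.
Concatenate: 000010000001100110000 = 0x10330 (21 bits → U+10330).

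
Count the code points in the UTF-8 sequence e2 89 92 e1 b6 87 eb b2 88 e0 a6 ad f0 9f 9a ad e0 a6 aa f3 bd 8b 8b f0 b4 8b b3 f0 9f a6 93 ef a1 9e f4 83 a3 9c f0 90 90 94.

12

Byte at offset 0: 0xE2 = 11100010 → 3-byte char (#1). Advance 3.
Byte at offset 3: 0xE1 = 11100001 → 3-byte char (#2). Advance 3.
Byte at offset 6: 0xEB = 11101011 → 3-byte char (#3). Advance 3.
Byte at offset 9: 0xE0 = 11100000 → 3-byte char (#4). Advance 3.
Byte at offset 12: 0xF0 = 11110000 → 4-byte char (#5). Advance 4.
Byte at offset 16: 0xE0 = 11100000 → 3-byte char (#6). Advance 3.
Byte at offset 19: 0xF3 = 11110011 → 4-byte char (#7). Advance 4.
Byte at offset 23: 0xF0 = 11110000 → 4-byte char (#8). Advance 4.
Byte at offset 27: 0xF0 = 11110000 → 4-byte char (#9). Advance 4.
Byte at offset 31: 0xEF = 11101111 → 3-byte char (#10). Advance 3.
Byte at offset 34: 0xF4 = 11110100 → 4-byte char (#11). Advance 4.
Byte at offset 38: 0xF0 = 11110000 → 4-byte char (#12). Advance 4.
Reached end at offset 42 after 12 code points.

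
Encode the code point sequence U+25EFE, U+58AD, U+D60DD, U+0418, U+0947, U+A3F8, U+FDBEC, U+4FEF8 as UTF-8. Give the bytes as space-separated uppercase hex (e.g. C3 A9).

U+25EFE: 4-byte form → F0 A5 BB BE.
U+58AD: 3-byte form → E5 A2 AD.
U+D60DD: 4-byte form → F3 96 83 9D.
U+0418: 2-byte form → D0 98.
U+0947: 3-byte form → E0 A5 87.
U+A3F8: 3-byte form → EA 8F B8.
U+FDBEC: 4-byte form → F3 BD AF AC.
U+4FEF8: 4-byte form → F1 8F BB B8.
Concatenated (27 bytes): F0 A5 BB BE E5 A2 AD F3 96 83 9D D0 98 E0 A5 87 EA 8F B8 F3 BD AF AC F1 8F BB B8.

F0 A5 BB BE E5 A2 AD F3 96 83 9D D0 98 E0 A5 87 EA 8F B8 F3 BD AF AC F1 8F BB B8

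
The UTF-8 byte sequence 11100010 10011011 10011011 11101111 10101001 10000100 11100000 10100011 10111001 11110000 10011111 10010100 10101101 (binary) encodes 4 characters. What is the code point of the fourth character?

Offset 0: leading byte 0xE2 = 11100010 → 3-byte char #1 = E2 9B 9B.
Offset 3: leading byte 0xEF = 11101111 → 3-byte char #2 = EF A9 84.
Offset 6: leading byte 0xE0 = 11100000 → 3-byte char #3 = E0 A3 B9.
Offset 9: leading byte 0xF0 = 11110000 → 4-byte char #4 = F0 9F 94 AD.
Leading byte 0xF0 = 11110000 matches 11110xxx → 4-byte sequence.
Byte 1: 0xF0 = 11110000, payload 000 (3 bits).
Byte 2: 0x9F = 10011111 (10xxxxxx ✓), payload 011111.
Byte 3: 0x94 = 10010100 (10xxxxxx ✓), payload 010100.
Byte 4: 0xAD = 10101101 (10xxxxxx ✓), payload 101101.
Concatenate: 000011111010100101101 = 0x1F52D (21 bits → U+1F52D).

U+1F52D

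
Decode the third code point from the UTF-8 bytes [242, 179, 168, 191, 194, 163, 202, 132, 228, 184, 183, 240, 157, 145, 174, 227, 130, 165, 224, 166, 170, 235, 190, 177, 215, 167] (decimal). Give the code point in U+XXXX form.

U+0284

Offset 0: leading byte 0xF2 = 11110010 → 4-byte char #1 = F2 B3 A8 BF.
Offset 4: leading byte 0xC2 = 11000010 → 2-byte char #2 = C2 A3.
Offset 6: leading byte 0xCA = 11001010 → 2-byte char #3 = CA 84.
Leading byte 0xCA = 11001010 matches 110xxxxx → 2-byte sequence.
Byte 1: 0xCA = 11001010, payload 01010 (5 bits).
Byte 2: 0x84 = 10000100 (10xxxxxx ✓), payload 000100.
Concatenate: 01010000100 = 0x284 (11 bits → U+0284).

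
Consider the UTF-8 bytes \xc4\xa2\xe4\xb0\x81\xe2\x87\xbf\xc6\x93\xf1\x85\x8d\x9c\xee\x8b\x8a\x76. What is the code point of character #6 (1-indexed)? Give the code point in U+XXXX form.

Offset 0: leading byte 0xC4 = 11000100 → 2-byte char #1 = C4 A2.
Offset 2: leading byte 0xE4 = 11100100 → 3-byte char #2 = E4 B0 81.
Offset 5: leading byte 0xE2 = 11100010 → 3-byte char #3 = E2 87 BF.
Offset 8: leading byte 0xC6 = 11000110 → 2-byte char #4 = C6 93.
Offset 10: leading byte 0xF1 = 11110001 → 4-byte char #5 = F1 85 8D 9C.
Offset 14: leading byte 0xEE = 11101110 → 3-byte char #6 = EE 8B 8A.
Leading byte 0xEE = 11101110 matches 1110xxxx → 3-byte sequence.
Byte 1: 0xEE = 11101110, payload 1110 (4 bits).
Byte 2: 0x8B = 10001011 (10xxxxxx ✓), payload 001011.
Byte 3: 0x8A = 10001010 (10xxxxxx ✓), payload 001010.
Concatenate: 1110001011001010 = 0xE2CA (16 bits → U+E2CA).

U+E2CA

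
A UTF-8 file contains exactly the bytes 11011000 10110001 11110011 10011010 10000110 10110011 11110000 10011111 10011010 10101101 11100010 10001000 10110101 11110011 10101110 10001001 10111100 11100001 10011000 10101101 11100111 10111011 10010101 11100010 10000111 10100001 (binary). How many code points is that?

Byte at offset 0: 0xD8 = 11011000 → 2-byte char (#1). Advance 2.
Byte at offset 2: 0xF3 = 11110011 → 4-byte char (#2). Advance 4.
Byte at offset 6: 0xF0 = 11110000 → 4-byte char (#3). Advance 4.
Byte at offset 10: 0xE2 = 11100010 → 3-byte char (#4). Advance 3.
Byte at offset 13: 0xF3 = 11110011 → 4-byte char (#5). Advance 4.
Byte at offset 17: 0xE1 = 11100001 → 3-byte char (#6). Advance 3.
Byte at offset 20: 0xE7 = 11100111 → 3-byte char (#7). Advance 3.
Byte at offset 23: 0xE2 = 11100010 → 3-byte char (#8). Advance 3.
Reached end at offset 26 after 8 code points.

8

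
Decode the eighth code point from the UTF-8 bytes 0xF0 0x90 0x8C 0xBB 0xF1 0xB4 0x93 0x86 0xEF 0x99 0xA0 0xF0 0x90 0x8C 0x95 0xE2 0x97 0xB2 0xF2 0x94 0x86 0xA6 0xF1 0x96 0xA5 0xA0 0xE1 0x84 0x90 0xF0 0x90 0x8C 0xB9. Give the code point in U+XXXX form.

Offset 0: leading byte 0xF0 = 11110000 → 4-byte char #1 = F0 90 8C BB.
Offset 4: leading byte 0xF1 = 11110001 → 4-byte char #2 = F1 B4 93 86.
Offset 8: leading byte 0xEF = 11101111 → 3-byte char #3 = EF 99 A0.
Offset 11: leading byte 0xF0 = 11110000 → 4-byte char #4 = F0 90 8C 95.
Offset 15: leading byte 0xE2 = 11100010 → 3-byte char #5 = E2 97 B2.
Offset 18: leading byte 0xF2 = 11110010 → 4-byte char #6 = F2 94 86 A6.
Offset 22: leading byte 0xF1 = 11110001 → 4-byte char #7 = F1 96 A5 A0.
Offset 26: leading byte 0xE1 = 11100001 → 3-byte char #8 = E1 84 90.
Leading byte 0xE1 = 11100001 matches 1110xxxx → 3-byte sequence.
Byte 1: 0xE1 = 11100001, payload 0001 (4 bits).
Byte 2: 0x84 = 10000100 (10xxxxxx ✓), payload 000100.
Byte 3: 0x90 = 10010000 (10xxxxxx ✓), payload 010000.
Concatenate: 0001000100010000 = 0x1110 (16 bits → U+1110).

U+1110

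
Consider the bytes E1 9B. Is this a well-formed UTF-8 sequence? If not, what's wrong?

Leading byte 0xE1 = 11100001 → 3-byte form, but only 2 bytes are present.

invalid (sequence truncated)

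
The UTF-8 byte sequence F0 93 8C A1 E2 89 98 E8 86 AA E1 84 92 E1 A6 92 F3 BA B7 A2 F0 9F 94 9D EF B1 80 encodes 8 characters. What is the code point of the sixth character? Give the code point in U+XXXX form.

Offset 0: leading byte 0xF0 = 11110000 → 4-byte char #1 = F0 93 8C A1.
Offset 4: leading byte 0xE2 = 11100010 → 3-byte char #2 = E2 89 98.
Offset 7: leading byte 0xE8 = 11101000 → 3-byte char #3 = E8 86 AA.
Offset 10: leading byte 0xE1 = 11100001 → 3-byte char #4 = E1 84 92.
Offset 13: leading byte 0xE1 = 11100001 → 3-byte char #5 = E1 A6 92.
Offset 16: leading byte 0xF3 = 11110011 → 4-byte char #6 = F3 BA B7 A2.
Leading byte 0xF3 = 11110011 matches 11110xxx → 4-byte sequence.
Byte 1: 0xF3 = 11110011, payload 011 (3 bits).
Byte 2: 0xBA = 10111010 (10xxxxxx ✓), payload 111010.
Byte 3: 0xB7 = 10110111 (10xxxxxx ✓), payload 110111.
Byte 4: 0xA2 = 10100010 (10xxxxxx ✓), payload 100010.
Concatenate: 011111010110111100010 = 0xFADE2 (21 bits → U+FADE2).

U+FADE2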